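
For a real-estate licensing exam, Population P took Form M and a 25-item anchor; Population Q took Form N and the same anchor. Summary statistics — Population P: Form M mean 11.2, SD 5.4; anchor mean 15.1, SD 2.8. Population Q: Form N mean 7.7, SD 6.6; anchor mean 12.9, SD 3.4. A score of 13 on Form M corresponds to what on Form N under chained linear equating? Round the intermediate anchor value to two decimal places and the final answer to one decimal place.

Form M → anchor (Population P): v = (2.8/5.4)(13 − 11.2) + 15.1 = 16.03
anchor → Form N (Population Q): y = (6.6/3.4)(16.03 − 12.9) + 7.7 = 13.8

13.8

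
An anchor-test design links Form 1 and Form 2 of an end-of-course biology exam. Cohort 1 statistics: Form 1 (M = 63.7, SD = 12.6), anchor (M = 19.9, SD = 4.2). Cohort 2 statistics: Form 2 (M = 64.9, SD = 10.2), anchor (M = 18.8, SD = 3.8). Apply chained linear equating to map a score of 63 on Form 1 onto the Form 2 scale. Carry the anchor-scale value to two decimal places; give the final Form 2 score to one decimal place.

Form 1 → anchor (Cohort 1): v = (4.2/12.6)(63 − 63.7) + 19.9 = 19.67
anchor → Form 2 (Cohort 2): y = (10.2/3.8)(19.67 − 18.8) + 64.9 = 67.2

67.2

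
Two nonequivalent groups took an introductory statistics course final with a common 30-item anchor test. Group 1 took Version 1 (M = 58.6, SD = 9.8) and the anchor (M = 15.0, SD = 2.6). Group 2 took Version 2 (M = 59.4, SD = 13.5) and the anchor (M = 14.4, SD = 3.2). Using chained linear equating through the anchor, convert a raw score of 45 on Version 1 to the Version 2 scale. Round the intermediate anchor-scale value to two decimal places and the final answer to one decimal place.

46.7

Version 1 → anchor (Group 1): v = (2.6/9.8)(45 − 58.6) + 15.0 = 11.39
anchor → Version 2 (Group 2): y = (13.5/3.2)(11.39 − 14.4) + 59.4 = 46.7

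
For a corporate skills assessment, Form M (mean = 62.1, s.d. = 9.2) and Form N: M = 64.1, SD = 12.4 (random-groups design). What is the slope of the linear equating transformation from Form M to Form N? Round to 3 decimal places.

1.348

A = SD_Y / SD_X = 12.4 / 9.2 = 1.348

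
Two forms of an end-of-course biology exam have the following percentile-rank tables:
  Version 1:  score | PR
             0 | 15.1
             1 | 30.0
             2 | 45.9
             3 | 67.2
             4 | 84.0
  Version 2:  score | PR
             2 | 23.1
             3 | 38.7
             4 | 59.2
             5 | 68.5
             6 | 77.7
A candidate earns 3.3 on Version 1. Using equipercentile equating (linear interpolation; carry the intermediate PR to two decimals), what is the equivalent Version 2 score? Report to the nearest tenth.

5.4

PR of 3.3 on Version 1: 67.2 + (3.3 − 3)/(4 − 3) × (84.0 − 67.2) = 72.24
On Version 2, PR 72.24 falls between score 5 (PR 68.5) and 6 (PR 77.7).
Interpolate: 5 + (72.24 − 68.5)/(77.7 − 68.5) × (6 − 5) = 5.4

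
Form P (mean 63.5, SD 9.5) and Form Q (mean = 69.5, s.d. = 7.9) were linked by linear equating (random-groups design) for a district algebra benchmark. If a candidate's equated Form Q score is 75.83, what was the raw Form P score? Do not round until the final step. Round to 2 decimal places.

71.11

Invert y = (SD_Y/SD_X)(x − M_X) + M_Y:
x = (SD_X/SD_Y)(y − M_Y) + M_X = (9.5/7.9)(75.83 − 69.5) + 63.5
x = 1.202532 × 6.330 + 63.5 = 71.11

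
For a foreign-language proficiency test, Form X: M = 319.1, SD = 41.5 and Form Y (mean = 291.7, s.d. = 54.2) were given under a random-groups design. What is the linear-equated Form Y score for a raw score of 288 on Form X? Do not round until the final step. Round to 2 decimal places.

Linear equating: y = (SD_Y/SD_X)(x − M_X) + M_Y
y = (54.2/41.5)(288 − 319.1) + 291.7
y = 1.306024 × -31.1 + 291.7 = -40.6173 + 291.7 = 251.08

251.08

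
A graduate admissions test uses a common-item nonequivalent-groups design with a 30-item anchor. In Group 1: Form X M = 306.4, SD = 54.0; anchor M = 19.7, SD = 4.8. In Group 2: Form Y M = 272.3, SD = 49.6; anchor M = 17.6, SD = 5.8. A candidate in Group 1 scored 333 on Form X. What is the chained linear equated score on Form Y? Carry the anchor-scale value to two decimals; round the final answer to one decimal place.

Form X → anchor (Group 1): v = (4.8/54.0)(333 − 306.4) + 19.7 = 22.06
anchor → Form Y (Group 2): y = (49.6/5.8)(22.06 − 17.6) + 272.3 = 310.4

310.4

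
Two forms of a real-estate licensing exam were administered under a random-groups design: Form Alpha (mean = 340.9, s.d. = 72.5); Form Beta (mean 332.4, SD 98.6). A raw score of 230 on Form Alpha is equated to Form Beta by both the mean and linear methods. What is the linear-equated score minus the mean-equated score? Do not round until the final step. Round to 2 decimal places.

Mean-equated: 230 + (332.4 − 340.9) = 221.50
Linear-equated: (98.6/72.5)(230 − 340.9) + 332.4 = 181.576
Difference = 181.576 − 221.50 = -39.92

-39.92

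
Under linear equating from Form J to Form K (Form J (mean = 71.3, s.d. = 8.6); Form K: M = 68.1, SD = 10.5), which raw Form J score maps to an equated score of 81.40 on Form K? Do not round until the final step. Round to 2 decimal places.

Invert y = (SD_Y/SD_X)(x − M_X) + M_Y:
x = (SD_X/SD_Y)(y − M_Y) + M_X = (8.6/10.5)(81.40 − 68.1) + 71.3
x = 0.819048 × 13.300 + 71.3 = 82.19

82.19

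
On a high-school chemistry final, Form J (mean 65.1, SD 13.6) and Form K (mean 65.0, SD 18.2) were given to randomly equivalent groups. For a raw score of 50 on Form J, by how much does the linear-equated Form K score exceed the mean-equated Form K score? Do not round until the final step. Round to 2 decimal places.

-5.11

Mean-equated: 50 + (65.0 − 65.1) = 49.90
Linear-equated: (18.2/13.6)(50 − 65.1) + 65.0 = 44.793
Difference = 44.793 − 49.90 = -5.11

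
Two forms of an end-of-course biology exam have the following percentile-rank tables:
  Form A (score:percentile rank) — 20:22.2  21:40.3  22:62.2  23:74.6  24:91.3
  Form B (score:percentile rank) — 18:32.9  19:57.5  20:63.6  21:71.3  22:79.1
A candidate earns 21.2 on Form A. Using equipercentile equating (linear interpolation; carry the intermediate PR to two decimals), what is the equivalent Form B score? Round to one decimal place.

18.5

PR of 21.2 on Form A: 40.3 + (21.2 − 21)/(22 − 21) × (62.2 − 40.3) = 44.68
On Form B, PR 44.68 falls between score 18 (PR 32.9) and 19 (PR 57.5).
Interpolate: 18 + (44.68 − 32.9)/(57.5 − 32.9) × (19 − 18) = 18.5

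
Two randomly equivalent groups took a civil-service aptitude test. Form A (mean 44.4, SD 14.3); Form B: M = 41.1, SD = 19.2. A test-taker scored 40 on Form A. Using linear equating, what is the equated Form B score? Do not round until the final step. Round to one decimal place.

Linear equating: y = (SD_Y/SD_X)(x − M_X) + M_Y
y = (19.2/14.3)(40 − 44.4) + 41.1
y = 1.342657 × -4.4 + 41.1 = -5.9077 + 41.1 = 35.2

35.2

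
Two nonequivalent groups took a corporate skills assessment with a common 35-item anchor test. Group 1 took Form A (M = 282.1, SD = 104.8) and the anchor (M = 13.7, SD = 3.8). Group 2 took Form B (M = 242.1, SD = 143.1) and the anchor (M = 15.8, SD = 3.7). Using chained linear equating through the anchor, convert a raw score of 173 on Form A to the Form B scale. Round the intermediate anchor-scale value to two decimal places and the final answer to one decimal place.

7.7

Form A → anchor (Group 1): v = (3.8/104.8)(173 − 282.1) + 13.7 = 9.74
anchor → Form B (Group 2): y = (143.1/3.7)(9.74 − 15.8) + 242.1 = 7.7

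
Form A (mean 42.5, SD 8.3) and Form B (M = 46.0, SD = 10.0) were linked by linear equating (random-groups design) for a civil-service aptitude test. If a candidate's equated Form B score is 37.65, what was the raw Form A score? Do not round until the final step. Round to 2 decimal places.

Invert y = (SD_Y/SD_X)(x − M_X) + M_Y:
x = (SD_X/SD_Y)(y − M_Y) + M_X = (8.3/10.0)(37.65 − 46.0) + 42.5
x = 0.830000 × -8.350 + 42.5 = 35.57

35.57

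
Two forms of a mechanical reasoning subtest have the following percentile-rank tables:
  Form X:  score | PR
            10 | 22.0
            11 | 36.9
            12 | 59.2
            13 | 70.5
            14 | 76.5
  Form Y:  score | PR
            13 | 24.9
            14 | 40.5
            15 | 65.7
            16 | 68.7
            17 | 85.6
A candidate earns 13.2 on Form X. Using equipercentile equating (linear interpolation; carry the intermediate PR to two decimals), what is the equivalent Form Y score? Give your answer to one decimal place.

PR of 13.2 on Form X: 70.5 + (13.2 − 13)/(14 − 13) × (76.5 − 70.5) = 71.70
On Form Y, PR 71.70 falls between score 16 (PR 68.7) and 17 (PR 85.6).
Interpolate: 16 + (71.70 − 68.7)/(85.6 − 68.7) × (17 − 16) = 16.2

16.2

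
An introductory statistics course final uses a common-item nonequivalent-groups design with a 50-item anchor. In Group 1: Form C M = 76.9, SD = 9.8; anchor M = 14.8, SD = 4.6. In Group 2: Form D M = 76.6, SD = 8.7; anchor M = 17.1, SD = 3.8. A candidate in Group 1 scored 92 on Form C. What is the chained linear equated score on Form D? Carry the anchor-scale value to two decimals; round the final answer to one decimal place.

Form C → anchor (Group 1): v = (4.6/9.8)(92 − 76.9) + 14.8 = 21.89
anchor → Form D (Group 2): y = (8.7/3.8)(21.89 − 17.1) + 76.6 = 87.6

87.6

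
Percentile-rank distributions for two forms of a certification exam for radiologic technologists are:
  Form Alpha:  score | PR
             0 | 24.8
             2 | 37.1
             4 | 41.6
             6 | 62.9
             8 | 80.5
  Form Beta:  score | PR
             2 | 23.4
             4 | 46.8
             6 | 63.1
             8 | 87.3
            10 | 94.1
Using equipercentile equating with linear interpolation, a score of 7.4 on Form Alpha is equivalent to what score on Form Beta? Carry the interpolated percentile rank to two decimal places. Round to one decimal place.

PR of 7.4 on Form Alpha: 62.9 + (7.4 − 6)/(8 − 6) × (80.5 − 62.9) = 75.22
On Form Beta, PR 75.22 falls between score 6 (PR 63.1) and 8 (PR 87.3).
Interpolate: 6 + (75.22 − 63.1)/(87.3 − 63.1) × (8 − 6) = 7.0

7.0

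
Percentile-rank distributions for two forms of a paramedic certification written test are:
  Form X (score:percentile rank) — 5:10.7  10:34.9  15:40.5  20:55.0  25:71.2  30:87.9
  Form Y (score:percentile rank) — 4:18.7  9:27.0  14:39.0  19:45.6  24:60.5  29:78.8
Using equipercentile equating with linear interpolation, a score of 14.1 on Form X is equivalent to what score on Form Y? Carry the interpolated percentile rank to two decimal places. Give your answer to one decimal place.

14.4

PR of 14.1 on Form X: 34.9 + (14.1 − 10)/(15 − 10) × (40.5 − 34.9) = 39.49
On Form Y, PR 39.49 falls between score 14 (PR 39.0) and 19 (PR 45.6).
Interpolate: 14 + (39.49 − 39.0)/(45.6 − 39.0) × (19 − 14) = 14.4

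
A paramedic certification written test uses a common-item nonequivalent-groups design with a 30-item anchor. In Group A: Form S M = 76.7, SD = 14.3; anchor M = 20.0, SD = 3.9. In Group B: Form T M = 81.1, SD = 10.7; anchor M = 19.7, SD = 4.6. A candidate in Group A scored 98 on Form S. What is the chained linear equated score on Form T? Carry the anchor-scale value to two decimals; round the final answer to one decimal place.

95.3

Form S → anchor (Group A): v = (3.9/14.3)(98 − 76.7) + 20.0 = 25.81
anchor → Form T (Group B): y = (10.7/4.6)(25.81 − 19.7) + 81.1 = 95.3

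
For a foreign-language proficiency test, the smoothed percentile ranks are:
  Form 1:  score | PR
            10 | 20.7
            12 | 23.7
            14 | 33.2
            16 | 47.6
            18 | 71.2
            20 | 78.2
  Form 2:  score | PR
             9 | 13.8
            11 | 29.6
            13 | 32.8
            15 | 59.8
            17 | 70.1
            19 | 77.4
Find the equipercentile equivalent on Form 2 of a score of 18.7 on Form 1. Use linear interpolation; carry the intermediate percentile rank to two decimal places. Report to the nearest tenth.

18.0

PR of 18.7 on Form 1: 71.2 + (18.7 − 18)/(20 − 18) × (78.2 − 71.2) = 73.65
On Form 2, PR 73.65 falls between score 17 (PR 70.1) and 19 (PR 77.4).
Interpolate: 17 + (73.65 − 70.1)/(77.4 − 70.1) × (19 − 17) = 18.0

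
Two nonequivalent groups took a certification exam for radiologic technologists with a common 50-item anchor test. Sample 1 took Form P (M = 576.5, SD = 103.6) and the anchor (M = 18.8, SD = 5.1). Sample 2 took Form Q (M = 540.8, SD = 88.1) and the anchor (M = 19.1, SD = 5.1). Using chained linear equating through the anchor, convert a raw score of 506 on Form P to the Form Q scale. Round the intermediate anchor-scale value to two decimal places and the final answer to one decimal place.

Form P → anchor (Sample 1): v = (5.1/103.6)(506 − 576.5) + 18.8 = 15.33
anchor → Form Q (Sample 2): y = (88.1/5.1)(15.33 − 19.1) + 540.8 = 475.7

475.7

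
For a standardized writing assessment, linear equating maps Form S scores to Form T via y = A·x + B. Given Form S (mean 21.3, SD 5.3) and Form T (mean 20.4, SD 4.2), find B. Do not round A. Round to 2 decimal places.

3.52

A = SD_Y / SD_X = 4.2 / 5.3 = 0.792453
B = M_Y − A·M_X = 20.4 − 0.792453 × 21.3 = 3.52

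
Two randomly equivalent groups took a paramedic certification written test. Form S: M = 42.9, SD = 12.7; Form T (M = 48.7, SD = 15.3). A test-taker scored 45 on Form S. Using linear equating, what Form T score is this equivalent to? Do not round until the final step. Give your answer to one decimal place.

Linear equating: y = (SD_Y/SD_X)(x − M_X) + M_Y
y = (15.3/12.7)(45 − 42.9) + 48.7
y = 1.204724 × 2.1 + 48.7 = 2.5299 + 48.7 = 51.2

51.2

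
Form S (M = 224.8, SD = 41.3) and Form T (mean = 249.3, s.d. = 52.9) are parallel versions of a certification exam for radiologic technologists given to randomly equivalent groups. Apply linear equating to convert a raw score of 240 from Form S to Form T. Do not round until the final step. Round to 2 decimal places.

268.77

Linear equating: y = (SD_Y/SD_X)(x − M_X) + M_Y
y = (52.9/41.3)(240 − 224.8) + 249.3
y = 1.280872 × 15.2 + 249.3 = 19.4692 + 249.3 = 268.77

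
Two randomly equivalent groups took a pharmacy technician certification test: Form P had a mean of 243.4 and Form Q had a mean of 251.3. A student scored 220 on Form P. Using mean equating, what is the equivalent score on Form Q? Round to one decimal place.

227.9

Mean equating: y = x + (M_Y − M_X) = 220 + (251.3 − 243.4) = 227.9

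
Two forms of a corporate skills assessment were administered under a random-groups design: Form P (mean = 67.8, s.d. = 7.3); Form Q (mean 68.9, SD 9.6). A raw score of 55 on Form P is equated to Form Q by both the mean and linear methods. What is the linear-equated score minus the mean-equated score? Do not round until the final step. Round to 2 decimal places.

-4.03

Mean-equated: 55 + (68.9 − 67.8) = 56.10
Linear-equated: (9.6/7.3)(55 − 67.8) + 68.9 = 52.067
Difference = 52.067 − 56.10 = -4.03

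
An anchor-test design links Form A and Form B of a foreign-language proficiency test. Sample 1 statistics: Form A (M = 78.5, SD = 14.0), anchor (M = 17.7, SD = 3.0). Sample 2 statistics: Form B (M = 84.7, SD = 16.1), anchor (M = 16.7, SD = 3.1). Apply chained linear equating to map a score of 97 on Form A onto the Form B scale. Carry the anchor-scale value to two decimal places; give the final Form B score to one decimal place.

110.5

Form A → anchor (Sample 1): v = (3.0/14.0)(97 − 78.5) + 17.7 = 21.66
anchor → Form B (Sample 2): y = (16.1/3.1)(21.66 − 16.7) + 84.7 = 110.5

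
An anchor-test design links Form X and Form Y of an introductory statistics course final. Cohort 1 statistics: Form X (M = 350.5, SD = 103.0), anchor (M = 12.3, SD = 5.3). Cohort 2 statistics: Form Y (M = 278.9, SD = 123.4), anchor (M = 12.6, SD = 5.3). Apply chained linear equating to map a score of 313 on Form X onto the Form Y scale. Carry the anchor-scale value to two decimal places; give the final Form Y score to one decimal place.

Form X → anchor (Cohort 1): v = (5.3/103.0)(313 − 350.5) + 12.3 = 10.37
anchor → Form Y (Cohort 2): y = (123.4/5.3)(10.37 − 12.6) + 278.9 = 227.0

227.0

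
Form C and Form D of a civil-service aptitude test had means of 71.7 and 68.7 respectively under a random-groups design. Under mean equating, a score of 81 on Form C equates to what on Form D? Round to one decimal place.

78.0

Mean equating: y = x + (M_Y − M_X) = 81 + (68.7 − 71.7) = 78.0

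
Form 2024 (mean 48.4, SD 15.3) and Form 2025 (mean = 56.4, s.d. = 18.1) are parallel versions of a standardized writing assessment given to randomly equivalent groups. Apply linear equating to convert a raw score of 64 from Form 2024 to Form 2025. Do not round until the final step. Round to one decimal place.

Linear equating: y = (SD_Y/SD_X)(x − M_X) + M_Y
y = (18.1/15.3)(64 − 48.4) + 56.4
y = 1.183007 × 15.6 + 56.4 = 18.4549 + 56.4 = 74.9

74.9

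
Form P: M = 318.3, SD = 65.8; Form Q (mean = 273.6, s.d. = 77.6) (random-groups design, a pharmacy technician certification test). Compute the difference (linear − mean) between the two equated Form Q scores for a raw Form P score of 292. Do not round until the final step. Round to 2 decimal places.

-4.72

Mean-equated: 292 + (273.6 − 318.3) = 247.30
Linear-equated: (77.6/65.8)(292 − 318.3) + 273.6 = 242.584
Difference = 242.584 − 247.30 = -4.72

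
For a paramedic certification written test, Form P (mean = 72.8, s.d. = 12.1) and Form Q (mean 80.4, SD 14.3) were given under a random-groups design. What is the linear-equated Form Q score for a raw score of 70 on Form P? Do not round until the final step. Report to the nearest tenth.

Linear equating: y = (SD_Y/SD_X)(x − M_X) + M_Y
y = (14.3/12.1)(70 − 72.8) + 80.4
y = 1.181818 × -2.8 + 80.4 = -3.3091 + 80.4 = 77.1

77.1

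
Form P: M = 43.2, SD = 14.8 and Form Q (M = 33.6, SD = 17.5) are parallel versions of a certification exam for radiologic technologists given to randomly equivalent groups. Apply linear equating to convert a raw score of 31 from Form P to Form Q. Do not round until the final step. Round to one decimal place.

Linear equating: y = (SD_Y/SD_X)(x − M_X) + M_Y
y = (17.5/14.8)(31 − 43.2) + 33.6
y = 1.182432 × -12.2 + 33.6 = -14.4257 + 33.6 = 19.2

19.2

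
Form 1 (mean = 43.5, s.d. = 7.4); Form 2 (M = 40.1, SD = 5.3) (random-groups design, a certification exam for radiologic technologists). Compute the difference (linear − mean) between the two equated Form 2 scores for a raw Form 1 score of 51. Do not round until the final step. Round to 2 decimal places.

-2.13

Mean-equated: 51 + (40.1 − 43.5) = 47.60
Linear-equated: (5.3/7.4)(51 − 43.5) + 40.1 = 45.472
Difference = 45.472 − 47.60 = -2.13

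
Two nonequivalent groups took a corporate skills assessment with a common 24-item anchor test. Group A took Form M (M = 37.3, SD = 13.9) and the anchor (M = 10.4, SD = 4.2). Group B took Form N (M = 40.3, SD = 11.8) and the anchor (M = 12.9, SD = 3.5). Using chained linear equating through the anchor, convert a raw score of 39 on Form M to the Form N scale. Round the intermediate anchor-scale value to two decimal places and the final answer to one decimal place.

Form M → anchor (Group A): v = (4.2/13.9)(39 − 37.3) + 10.4 = 10.91
anchor → Form N (Group B): y = (11.8/3.5)(10.91 − 12.9) + 40.3 = 33.6

33.6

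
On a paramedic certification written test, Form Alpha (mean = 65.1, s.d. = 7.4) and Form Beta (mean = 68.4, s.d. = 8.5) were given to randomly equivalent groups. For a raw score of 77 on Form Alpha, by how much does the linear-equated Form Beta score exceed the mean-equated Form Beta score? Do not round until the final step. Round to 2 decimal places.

Mean-equated: 77 + (68.4 − 65.1) = 80.30
Linear-equated: (8.5/7.4)(77 − 65.1) + 68.4 = 82.069
Difference = 82.069 − 80.30 = 1.77

1.77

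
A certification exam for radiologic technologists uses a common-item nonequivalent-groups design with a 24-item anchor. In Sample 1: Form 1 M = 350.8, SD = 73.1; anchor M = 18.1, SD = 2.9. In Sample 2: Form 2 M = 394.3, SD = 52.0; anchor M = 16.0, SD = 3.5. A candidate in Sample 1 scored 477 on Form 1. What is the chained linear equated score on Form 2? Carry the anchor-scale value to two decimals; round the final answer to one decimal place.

Form 1 → anchor (Sample 1): v = (2.9/73.1)(477 − 350.8) + 18.1 = 23.11
anchor → Form 2 (Sample 2): y = (52.0/3.5)(23.11 − 16.0) + 394.3 = 499.9

499.9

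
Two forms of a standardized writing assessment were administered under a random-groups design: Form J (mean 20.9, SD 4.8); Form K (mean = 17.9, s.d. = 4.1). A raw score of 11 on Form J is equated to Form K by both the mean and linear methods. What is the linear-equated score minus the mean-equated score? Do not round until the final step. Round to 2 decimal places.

Mean-equated: 11 + (17.9 − 20.9) = 8.00
Linear-equated: (4.1/4.8)(11 − 20.9) + 17.9 = 9.444
Difference = 9.444 − 8.00 = 1.44

1.44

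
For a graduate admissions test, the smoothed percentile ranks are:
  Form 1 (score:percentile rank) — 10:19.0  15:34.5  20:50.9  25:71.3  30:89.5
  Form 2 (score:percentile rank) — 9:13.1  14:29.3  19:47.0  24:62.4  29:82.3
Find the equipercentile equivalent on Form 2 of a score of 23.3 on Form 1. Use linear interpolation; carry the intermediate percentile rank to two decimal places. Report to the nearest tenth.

PR of 23.3 on Form 1: 50.9 + (23.3 − 20)/(25 − 20) × (71.3 − 50.9) = 64.36
On Form 2, PR 64.36 falls between score 24 (PR 62.4) and 29 (PR 82.3).
Interpolate: 24 + (64.36 − 62.4)/(82.3 − 62.4) × (29 − 24) = 24.5

24.5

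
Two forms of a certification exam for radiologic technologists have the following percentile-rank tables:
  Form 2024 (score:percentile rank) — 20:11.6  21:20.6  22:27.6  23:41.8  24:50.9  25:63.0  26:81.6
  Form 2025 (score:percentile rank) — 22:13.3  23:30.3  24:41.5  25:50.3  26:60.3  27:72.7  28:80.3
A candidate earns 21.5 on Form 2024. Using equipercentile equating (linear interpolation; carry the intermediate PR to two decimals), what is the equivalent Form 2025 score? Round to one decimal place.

22.6

PR of 21.5 on Form 2024: 20.6 + (21.5 − 21)/(22 − 21) × (27.6 − 20.6) = 24.10
On Form 2025, PR 24.10 falls between score 22 (PR 13.3) and 23 (PR 30.3).
Interpolate: 22 + (24.10 − 13.3)/(30.3 − 13.3) × (23 − 22) = 22.6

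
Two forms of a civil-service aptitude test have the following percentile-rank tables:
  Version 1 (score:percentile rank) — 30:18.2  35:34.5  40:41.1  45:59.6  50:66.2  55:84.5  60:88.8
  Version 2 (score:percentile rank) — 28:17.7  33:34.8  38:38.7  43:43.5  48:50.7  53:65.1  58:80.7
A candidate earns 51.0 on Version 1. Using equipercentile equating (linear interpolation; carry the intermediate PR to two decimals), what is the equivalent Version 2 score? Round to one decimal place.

PR of 51.0 on Version 1: 66.2 + (51.0 − 50)/(55 − 50) × (84.5 − 66.2) = 69.86
On Version 2, PR 69.86 falls between score 53 (PR 65.1) and 58 (PR 80.7).
Interpolate: 53 + (69.86 − 65.1)/(80.7 − 65.1) × (58 − 53) = 54.5

54.5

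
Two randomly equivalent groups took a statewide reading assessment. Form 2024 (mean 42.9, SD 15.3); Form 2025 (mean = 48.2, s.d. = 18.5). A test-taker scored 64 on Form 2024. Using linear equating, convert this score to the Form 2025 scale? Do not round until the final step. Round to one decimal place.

Linear equating: y = (SD_Y/SD_X)(x − M_X) + M_Y
y = (18.5/15.3)(64 − 42.9) + 48.2
y = 1.209150 × 21.1 + 48.2 = 25.5131 + 48.2 = 73.7

73.7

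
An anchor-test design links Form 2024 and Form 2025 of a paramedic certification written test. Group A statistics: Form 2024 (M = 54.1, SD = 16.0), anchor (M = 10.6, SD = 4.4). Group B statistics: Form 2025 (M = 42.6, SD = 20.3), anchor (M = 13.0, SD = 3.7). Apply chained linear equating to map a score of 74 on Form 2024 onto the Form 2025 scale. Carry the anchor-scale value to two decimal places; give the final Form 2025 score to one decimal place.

Form 2024 → anchor (Group A): v = (4.4/16.0)(74 − 54.1) + 10.6 = 16.07
anchor → Form 2025 (Group B): y = (20.3/3.7)(16.07 − 13.0) + 42.6 = 59.4

59.4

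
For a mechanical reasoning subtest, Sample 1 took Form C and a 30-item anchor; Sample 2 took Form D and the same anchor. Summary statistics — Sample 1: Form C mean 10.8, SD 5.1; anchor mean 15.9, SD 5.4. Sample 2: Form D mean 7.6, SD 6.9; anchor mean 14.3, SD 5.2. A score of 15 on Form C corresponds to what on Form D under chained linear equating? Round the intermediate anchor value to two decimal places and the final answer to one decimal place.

Form C → anchor (Sample 1): v = (5.4/5.1)(15 − 10.8) + 15.9 = 20.35
anchor → Form D (Sample 2): y = (6.9/5.2)(20.35 − 14.3) + 7.6 = 15.6

15.6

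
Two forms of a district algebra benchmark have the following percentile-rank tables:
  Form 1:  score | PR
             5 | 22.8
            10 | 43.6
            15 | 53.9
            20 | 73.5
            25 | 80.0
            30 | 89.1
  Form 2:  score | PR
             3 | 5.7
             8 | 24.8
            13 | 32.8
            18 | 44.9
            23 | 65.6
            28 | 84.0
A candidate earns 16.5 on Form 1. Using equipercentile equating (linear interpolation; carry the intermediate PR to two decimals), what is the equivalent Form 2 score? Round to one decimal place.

21.6

PR of 16.5 on Form 1: 53.9 + (16.5 − 15)/(20 − 15) × (73.5 − 53.9) = 59.78
On Form 2, PR 59.78 falls between score 18 (PR 44.9) and 23 (PR 65.6).
Interpolate: 18 + (59.78 − 44.9)/(65.6 − 44.9) × (23 − 18) = 21.6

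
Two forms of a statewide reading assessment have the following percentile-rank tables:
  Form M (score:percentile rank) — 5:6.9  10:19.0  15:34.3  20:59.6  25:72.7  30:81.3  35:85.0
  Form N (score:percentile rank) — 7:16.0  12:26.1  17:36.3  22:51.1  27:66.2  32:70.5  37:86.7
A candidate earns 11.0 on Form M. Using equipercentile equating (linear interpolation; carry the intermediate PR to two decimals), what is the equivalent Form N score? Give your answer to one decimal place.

PR of 11.0 on Form M: 19.0 + (11.0 − 10)/(15 − 10) × (34.3 − 19.0) = 22.06
On Form N, PR 22.06 falls between score 7 (PR 16.0) and 12 (PR 26.1).
Interpolate: 7 + (22.06 − 16.0)/(26.1 − 16.0) × (12 − 7) = 10.0

10.0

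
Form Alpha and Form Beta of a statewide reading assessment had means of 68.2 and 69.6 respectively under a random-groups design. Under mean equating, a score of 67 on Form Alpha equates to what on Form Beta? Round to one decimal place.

Mean equating: y = x + (M_Y − M_X) = 67 + (69.6 − 68.2) = 68.4

68.4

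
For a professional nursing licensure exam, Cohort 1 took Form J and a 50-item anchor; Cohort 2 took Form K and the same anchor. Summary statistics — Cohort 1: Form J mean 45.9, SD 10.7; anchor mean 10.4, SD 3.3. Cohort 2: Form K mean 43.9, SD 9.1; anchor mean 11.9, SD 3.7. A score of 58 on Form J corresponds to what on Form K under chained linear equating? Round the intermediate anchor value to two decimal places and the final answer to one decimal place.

Form J → anchor (Cohort 1): v = (3.3/10.7)(58 − 45.9) + 10.4 = 14.13
anchor → Form K (Cohort 2): y = (9.1/3.7)(14.13 − 11.9) + 43.9 = 49.4

49.4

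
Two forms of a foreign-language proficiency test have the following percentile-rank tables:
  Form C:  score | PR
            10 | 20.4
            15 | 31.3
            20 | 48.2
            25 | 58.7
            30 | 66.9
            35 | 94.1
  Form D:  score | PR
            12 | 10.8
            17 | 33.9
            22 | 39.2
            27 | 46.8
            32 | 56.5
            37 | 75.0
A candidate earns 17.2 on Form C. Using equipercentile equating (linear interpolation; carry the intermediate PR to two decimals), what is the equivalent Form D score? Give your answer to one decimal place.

21.6

PR of 17.2 on Form C: 31.3 + (17.2 − 15)/(20 − 15) × (48.2 − 31.3) = 38.74
On Form D, PR 38.74 falls between score 17 (PR 33.9) and 22 (PR 39.2).
Interpolate: 17 + (38.74 − 33.9)/(39.2 − 33.9) × (22 − 17) = 21.6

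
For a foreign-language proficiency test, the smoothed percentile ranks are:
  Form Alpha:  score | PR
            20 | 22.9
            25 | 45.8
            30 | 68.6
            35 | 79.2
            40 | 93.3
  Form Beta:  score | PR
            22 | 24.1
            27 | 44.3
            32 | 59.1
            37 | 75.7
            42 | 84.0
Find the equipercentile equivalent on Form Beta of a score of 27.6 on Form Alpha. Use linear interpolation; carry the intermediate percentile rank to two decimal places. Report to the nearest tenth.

PR of 27.6 on Form Alpha: 45.8 + (27.6 − 25)/(30 − 25) × (68.6 − 45.8) = 57.66
On Form Beta, PR 57.66 falls between score 27 (PR 44.3) and 32 (PR 59.1).
Interpolate: 27 + (57.66 − 44.3)/(59.1 − 44.3) × (32 − 27) = 31.5

31.5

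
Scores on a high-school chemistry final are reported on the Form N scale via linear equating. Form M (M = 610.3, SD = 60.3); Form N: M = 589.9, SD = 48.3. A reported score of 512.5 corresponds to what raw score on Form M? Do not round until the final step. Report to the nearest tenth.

Invert y = (SD_Y/SD_X)(x − M_X) + M_Y:
x = (SD_X/SD_Y)(y − M_Y) + M_X = (60.3/48.3)(512.5 − 589.9) + 610.3
x = 1.248447 × -77.400 + 610.3 = 513.7

513.7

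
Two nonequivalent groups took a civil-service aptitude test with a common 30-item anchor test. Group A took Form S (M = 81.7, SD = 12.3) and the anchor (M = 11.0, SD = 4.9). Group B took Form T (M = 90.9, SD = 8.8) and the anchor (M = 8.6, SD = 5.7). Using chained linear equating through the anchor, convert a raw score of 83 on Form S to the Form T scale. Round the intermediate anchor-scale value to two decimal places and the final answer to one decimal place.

95.4

Form S → anchor (Group A): v = (4.9/12.3)(83 − 81.7) + 11.0 = 11.52
anchor → Form T (Group B): y = (8.8/5.7)(11.52 − 8.6) + 90.9 = 95.4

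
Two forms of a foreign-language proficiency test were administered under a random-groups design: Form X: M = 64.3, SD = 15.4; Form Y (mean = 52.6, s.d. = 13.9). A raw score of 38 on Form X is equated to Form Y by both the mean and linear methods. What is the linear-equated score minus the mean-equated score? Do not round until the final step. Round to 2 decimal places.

2.56

Mean-equated: 38 + (52.6 − 64.3) = 26.30
Linear-equated: (13.9/15.4)(38 − 64.3) + 52.6 = 28.862
Difference = 28.862 − 26.30 = 2.56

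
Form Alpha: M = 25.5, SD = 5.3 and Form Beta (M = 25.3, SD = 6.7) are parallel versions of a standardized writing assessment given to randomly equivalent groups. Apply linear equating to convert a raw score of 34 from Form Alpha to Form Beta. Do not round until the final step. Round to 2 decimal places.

36.05

Linear equating: y = (SD_Y/SD_X)(x − M_X) + M_Y
y = (6.7/5.3)(34 − 25.5) + 25.3
y = 1.264151 × 8.5 + 25.3 = 10.7453 + 25.3 = 36.05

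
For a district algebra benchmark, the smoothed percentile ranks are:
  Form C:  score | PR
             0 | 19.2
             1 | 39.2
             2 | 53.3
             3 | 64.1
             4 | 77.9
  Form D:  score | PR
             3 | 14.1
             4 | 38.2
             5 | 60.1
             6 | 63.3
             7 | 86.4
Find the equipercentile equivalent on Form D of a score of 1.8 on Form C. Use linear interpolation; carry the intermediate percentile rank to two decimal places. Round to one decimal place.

PR of 1.8 on Form C: 39.2 + (1.8 − 1)/(2 − 1) × (53.3 − 39.2) = 50.48
On Form D, PR 50.48 falls between score 4 (PR 38.2) and 5 (PR 60.1).
Interpolate: 4 + (50.48 − 38.2)/(60.1 − 38.2) × (5 − 4) = 4.6

4.6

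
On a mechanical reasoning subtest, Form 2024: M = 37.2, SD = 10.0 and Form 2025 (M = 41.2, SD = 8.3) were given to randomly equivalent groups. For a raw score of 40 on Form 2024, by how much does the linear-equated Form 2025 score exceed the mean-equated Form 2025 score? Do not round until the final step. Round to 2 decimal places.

Mean-equated: 40 + (41.2 − 37.2) = 44.00
Linear-equated: (8.3/10.0)(40 − 37.2) + 41.2 = 43.524
Difference = 43.524 − 44.00 = -0.48

-0.48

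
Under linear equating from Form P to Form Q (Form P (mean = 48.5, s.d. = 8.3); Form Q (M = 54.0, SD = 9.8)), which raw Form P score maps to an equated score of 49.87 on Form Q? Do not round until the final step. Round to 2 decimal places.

Invert y = (SD_Y/SD_X)(x − M_X) + M_Y:
x = (SD_X/SD_Y)(y − M_Y) + M_X = (8.3/9.8)(49.87 − 54.0) + 48.5
x = 0.846939 × -4.130 + 48.5 = 45.00

45.00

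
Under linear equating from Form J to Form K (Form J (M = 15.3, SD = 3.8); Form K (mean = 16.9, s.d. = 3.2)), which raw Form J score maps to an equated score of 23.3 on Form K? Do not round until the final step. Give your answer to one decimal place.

22.9

Invert y = (SD_Y/SD_X)(x − M_X) + M_Y:
x = (SD_X/SD_Y)(y − M_Y) + M_X = (3.8/3.2)(23.3 − 16.9) + 15.3
x = 1.187500 × 6.400 + 15.3 = 22.9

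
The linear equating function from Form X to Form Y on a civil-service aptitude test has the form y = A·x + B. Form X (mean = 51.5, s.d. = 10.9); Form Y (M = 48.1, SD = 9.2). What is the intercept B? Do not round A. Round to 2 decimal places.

A = SD_Y / SD_X = 9.2 / 10.9 = 0.844037
B = M_Y − A·M_X = 48.1 − 0.844037 × 51.5 = 4.63

4.63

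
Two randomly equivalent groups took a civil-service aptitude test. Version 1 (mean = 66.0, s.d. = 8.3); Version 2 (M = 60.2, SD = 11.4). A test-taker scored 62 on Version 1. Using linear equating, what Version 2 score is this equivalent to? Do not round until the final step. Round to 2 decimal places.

Linear equating: y = (SD_Y/SD_X)(x − M_X) + M_Y
y = (11.4/8.3)(62 − 66.0) + 60.2
y = 1.373494 × -4.0 + 60.2 = -5.4940 + 60.2 = 54.71

54.71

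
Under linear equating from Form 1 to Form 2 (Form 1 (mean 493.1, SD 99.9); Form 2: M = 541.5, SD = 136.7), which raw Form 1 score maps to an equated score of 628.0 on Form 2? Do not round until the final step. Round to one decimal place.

Invert y = (SD_Y/SD_X)(x − M_X) + M_Y:
x = (SD_X/SD_Y)(y − M_Y) + M_X = (99.9/136.7)(628.0 − 541.5) + 493.1
x = 0.730797 × 86.500 + 493.1 = 556.3

556.3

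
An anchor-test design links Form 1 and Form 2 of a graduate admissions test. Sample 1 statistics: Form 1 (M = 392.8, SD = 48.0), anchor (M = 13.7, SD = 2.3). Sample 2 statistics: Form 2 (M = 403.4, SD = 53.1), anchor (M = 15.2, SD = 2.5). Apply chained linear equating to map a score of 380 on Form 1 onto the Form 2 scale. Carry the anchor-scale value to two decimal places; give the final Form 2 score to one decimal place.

358.6

Form 1 → anchor (Sample 1): v = (2.3/48.0)(380 − 392.8) + 13.7 = 13.09
anchor → Form 2 (Sample 2): y = (53.1/2.5)(13.09 − 15.2) + 403.4 = 358.6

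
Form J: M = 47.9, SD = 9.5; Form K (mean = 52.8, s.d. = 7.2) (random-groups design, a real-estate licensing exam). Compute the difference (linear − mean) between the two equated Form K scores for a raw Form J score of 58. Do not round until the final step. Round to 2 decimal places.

Mean-equated: 58 + (52.8 − 47.9) = 62.90
Linear-equated: (7.2/9.5)(58 − 47.9) + 52.8 = 60.455
Difference = 60.455 − 62.90 = -2.45

-2.45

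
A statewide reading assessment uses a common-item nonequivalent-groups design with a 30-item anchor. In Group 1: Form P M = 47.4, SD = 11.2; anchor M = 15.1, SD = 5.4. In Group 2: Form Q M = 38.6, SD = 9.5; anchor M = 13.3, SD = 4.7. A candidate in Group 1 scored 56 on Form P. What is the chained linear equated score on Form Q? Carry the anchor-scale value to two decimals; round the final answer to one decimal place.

50.6

Form P → anchor (Group 1): v = (5.4/11.2)(56 − 47.4) + 15.1 = 19.25
anchor → Form Q (Group 2): y = (9.5/4.7)(19.25 − 13.3) + 38.6 = 50.6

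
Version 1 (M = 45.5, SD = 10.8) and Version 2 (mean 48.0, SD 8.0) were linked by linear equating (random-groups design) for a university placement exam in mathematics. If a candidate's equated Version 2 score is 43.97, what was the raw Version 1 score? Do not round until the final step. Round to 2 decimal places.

Invert y = (SD_Y/SD_X)(x − M_X) + M_Y:
x = (SD_X/SD_Y)(y − M_Y) + M_X = (10.8/8.0)(43.97 − 48.0) + 45.5
x = 1.350000 × -4.030 + 45.5 = 40.06

40.06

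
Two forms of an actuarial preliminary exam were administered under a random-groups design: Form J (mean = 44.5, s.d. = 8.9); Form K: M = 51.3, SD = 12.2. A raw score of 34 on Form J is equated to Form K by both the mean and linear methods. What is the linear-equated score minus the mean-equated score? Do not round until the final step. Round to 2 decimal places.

-3.89

Mean-equated: 34 + (51.3 − 44.5) = 40.80
Linear-equated: (12.2/8.9)(34 − 44.5) + 51.3 = 36.907
Difference = 36.907 − 40.80 = -3.89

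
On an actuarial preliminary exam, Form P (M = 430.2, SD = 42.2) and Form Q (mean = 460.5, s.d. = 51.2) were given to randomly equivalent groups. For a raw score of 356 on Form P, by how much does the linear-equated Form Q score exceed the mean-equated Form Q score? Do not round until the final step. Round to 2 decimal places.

Mean-equated: 356 + (460.5 − 430.2) = 386.30
Linear-equated: (51.2/42.2)(356 − 430.2) + 460.5 = 370.475
Difference = 370.475 − 386.30 = -15.82

-15.82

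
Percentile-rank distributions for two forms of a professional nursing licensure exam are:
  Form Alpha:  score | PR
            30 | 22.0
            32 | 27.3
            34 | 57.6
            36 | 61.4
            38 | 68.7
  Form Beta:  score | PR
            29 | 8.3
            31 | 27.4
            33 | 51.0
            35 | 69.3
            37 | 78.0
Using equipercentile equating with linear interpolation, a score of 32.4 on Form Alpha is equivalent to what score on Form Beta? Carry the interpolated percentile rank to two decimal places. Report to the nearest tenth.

31.5

PR of 32.4 on Form Alpha: 27.3 + (32.4 − 32)/(34 − 32) × (57.6 − 27.3) = 33.36
On Form Beta, PR 33.36 falls between score 31 (PR 27.4) and 33 (PR 51.0).
Interpolate: 31 + (33.36 − 27.4)/(51.0 − 27.4) × (33 − 31) = 31.5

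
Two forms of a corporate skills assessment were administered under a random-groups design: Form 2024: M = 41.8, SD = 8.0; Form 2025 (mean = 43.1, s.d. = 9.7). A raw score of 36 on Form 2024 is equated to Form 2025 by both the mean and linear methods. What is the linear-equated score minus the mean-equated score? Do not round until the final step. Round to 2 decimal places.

-1.23

Mean-equated: 36 + (43.1 − 41.8) = 37.30
Linear-equated: (9.7/8.0)(36 − 41.8) + 43.1 = 36.068
Difference = 36.068 − 37.30 = -1.23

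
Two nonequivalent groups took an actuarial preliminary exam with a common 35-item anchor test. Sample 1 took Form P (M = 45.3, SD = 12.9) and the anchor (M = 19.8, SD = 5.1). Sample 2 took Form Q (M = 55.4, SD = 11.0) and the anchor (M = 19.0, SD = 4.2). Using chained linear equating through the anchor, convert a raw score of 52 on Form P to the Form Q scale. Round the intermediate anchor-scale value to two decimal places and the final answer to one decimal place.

64.4

Form P → anchor (Sample 1): v = (5.1/12.9)(52 − 45.3) + 19.8 = 22.45
anchor → Form Q (Sample 2): y = (11.0/4.2)(22.45 − 19.0) + 55.4 = 64.4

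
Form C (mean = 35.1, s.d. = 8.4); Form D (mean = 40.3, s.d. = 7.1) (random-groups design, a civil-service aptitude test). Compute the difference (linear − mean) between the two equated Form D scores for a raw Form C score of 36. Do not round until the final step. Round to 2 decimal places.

-0.14

Mean-equated: 36 + (40.3 − 35.1) = 41.20
Linear-equated: (7.1/8.4)(36 − 35.1) + 40.3 = 41.061
Difference = 41.061 − 41.20 = -0.14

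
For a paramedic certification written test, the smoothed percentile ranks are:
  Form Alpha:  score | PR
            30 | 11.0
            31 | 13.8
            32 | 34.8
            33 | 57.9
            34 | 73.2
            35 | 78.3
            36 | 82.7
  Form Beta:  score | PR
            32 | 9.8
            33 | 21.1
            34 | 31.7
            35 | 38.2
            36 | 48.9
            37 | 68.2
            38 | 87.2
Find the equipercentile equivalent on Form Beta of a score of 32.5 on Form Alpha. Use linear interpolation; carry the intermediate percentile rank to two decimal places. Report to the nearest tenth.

35.8

PR of 32.5 on Form Alpha: 34.8 + (32.5 − 32)/(33 − 32) × (57.9 − 34.8) = 46.35
On Form Beta, PR 46.35 falls between score 35 (PR 38.2) and 36 (PR 48.9).
Interpolate: 35 + (46.35 − 38.2)/(48.9 − 38.2) × (36 − 35) = 35.8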